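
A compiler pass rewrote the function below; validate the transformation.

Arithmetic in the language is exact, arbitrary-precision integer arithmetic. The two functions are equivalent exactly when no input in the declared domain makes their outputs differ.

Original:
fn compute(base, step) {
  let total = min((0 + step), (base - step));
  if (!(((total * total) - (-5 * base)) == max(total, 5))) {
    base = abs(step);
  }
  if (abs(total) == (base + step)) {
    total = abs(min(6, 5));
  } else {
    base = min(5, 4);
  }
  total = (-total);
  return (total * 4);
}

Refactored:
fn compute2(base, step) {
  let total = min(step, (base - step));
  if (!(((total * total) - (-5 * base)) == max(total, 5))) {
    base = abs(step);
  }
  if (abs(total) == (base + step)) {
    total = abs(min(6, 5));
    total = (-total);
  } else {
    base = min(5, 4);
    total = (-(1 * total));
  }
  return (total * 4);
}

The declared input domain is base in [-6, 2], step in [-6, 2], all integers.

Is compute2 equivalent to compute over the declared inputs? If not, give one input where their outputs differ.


Reading the diff, among the changes: statement counts differ; and constant usage differs; and arithmetic usage differs.
As a probe, take base=1, step=-5: compute runs total=-5, then (!(((total * total) - (-5 * base)) == max(total, 5))) is true, then base=5, then (abs(total) == (base + step)) is false, then base=4, then total=5, then returns 20; compute2 runs total=-5, then (!(((total * total) - (-5 * base)) == max(total, 5))) is true, then base=5, then (abs(total) == (base + step)) is false, then base=4, then total=5, then returns 20; both end at 20.
Every one of the 81 inputs gives matching results.
verdict: equivalent


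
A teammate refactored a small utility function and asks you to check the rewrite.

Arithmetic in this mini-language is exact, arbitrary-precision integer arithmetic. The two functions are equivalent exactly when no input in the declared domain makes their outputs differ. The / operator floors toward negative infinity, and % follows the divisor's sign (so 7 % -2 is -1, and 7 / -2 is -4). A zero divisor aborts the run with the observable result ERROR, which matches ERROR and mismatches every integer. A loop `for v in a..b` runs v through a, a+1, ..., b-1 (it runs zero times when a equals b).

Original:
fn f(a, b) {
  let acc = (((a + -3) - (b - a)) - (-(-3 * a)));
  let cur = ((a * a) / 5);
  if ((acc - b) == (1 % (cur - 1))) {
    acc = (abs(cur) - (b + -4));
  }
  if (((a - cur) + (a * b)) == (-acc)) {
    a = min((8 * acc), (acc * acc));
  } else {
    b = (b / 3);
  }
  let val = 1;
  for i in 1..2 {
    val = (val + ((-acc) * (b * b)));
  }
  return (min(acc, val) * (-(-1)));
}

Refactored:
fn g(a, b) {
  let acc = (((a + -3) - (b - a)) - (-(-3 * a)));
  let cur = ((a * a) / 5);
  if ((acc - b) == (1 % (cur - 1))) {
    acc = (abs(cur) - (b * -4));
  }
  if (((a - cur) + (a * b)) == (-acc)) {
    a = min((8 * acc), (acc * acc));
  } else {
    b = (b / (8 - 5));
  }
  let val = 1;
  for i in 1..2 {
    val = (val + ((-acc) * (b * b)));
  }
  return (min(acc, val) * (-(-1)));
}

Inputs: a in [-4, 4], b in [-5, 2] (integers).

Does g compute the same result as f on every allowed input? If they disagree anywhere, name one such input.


Try a=1, b=-2.
f: acc becomes -2; next cur becomes 0; next ((acc - b) == (1 % (cur - 1))) evaluates to true; next acc becomes 6; next (((a - cur) + (a * b)) == (-acc)) evaluates to false; next b becomes -1; next val becomes 1; next at i=1:; next val becomes -5; next final value -5
g: acc becomes -2; next cur becomes 0; next ((acc - b) == (1 % (cur - 1))) evaluates to true; next acc becomes -8; next (((a - cur) + (a * b)) == (-acc)) evaluates to false; next b becomes -1; next val becomes 1; next at i=1:; next val becomes 9; next final value -8
-5 != -8, so the rewrite changes behavior.
verdict: not equivalent; witness: a=1, b=-2


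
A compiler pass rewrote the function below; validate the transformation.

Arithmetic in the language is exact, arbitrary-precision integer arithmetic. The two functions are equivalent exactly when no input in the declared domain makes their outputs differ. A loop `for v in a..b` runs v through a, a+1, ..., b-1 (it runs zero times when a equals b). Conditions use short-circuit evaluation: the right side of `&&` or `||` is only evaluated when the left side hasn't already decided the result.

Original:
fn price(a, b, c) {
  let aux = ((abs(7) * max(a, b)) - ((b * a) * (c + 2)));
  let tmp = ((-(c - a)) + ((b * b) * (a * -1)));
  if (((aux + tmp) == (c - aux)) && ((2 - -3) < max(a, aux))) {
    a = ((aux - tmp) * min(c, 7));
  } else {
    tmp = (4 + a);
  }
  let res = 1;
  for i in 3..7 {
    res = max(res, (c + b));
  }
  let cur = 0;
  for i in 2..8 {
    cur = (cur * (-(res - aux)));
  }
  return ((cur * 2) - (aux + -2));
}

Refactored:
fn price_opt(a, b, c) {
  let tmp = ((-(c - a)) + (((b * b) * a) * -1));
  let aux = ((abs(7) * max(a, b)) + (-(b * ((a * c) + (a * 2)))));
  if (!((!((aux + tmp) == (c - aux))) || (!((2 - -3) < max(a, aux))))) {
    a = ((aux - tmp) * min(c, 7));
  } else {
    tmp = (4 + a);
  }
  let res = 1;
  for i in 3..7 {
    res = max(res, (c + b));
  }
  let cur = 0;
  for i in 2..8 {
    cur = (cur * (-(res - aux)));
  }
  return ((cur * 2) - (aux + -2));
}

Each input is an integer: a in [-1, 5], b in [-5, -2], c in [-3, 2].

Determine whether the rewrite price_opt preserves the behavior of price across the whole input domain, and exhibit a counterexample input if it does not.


Comparing the listings, the differences include: arithmetic usage differs, plus boolean connective usage differs.
As a probe, take a=-1, b=-2, c=-2: price runs aux := -7 | tmp := 5 | (((aux + tmp) == (c - aux)) && ((2 - -3) < max(a, aux))): false | tmp := 3 | res := 1 | iter i=3: | res := 1 | iter i=4: | res := 1 | iter i=5: | res := 1 | iter i=6: | res := 1 | cur := 0 | iter i=2: | cur := 0 | iter i=3: | cur := 0 | iter i=4: | cur := 0 | iter i=5: | cur := 0 | iter i=6: | cur := 0 | iter i=7: | cur := 0 | result 9; price_opt runs tmp := 5 | aux := -7 | (!((!((aux + tmp) == (c - aux))) || (!((2 - -3) < max(a, aux))))): false | tmp := 3 | res := 1 | iter i=3: | res := 1 | iter i=4: | res := 1 | iter i=5: | res := 1 | iter i=6: | res := 1 | cur := 0 | iter i=2: | cur := 0 | iter i=3: | cur := 0 | iter i=4: | cur := 0 | iter i=5: | cur := 0 | iter i=6: | cur := 0 | iter i=7: | cur := 0 | result 9; both end at 9.
Every one of the 168 inputs gives matching results.
verdict: equivalent


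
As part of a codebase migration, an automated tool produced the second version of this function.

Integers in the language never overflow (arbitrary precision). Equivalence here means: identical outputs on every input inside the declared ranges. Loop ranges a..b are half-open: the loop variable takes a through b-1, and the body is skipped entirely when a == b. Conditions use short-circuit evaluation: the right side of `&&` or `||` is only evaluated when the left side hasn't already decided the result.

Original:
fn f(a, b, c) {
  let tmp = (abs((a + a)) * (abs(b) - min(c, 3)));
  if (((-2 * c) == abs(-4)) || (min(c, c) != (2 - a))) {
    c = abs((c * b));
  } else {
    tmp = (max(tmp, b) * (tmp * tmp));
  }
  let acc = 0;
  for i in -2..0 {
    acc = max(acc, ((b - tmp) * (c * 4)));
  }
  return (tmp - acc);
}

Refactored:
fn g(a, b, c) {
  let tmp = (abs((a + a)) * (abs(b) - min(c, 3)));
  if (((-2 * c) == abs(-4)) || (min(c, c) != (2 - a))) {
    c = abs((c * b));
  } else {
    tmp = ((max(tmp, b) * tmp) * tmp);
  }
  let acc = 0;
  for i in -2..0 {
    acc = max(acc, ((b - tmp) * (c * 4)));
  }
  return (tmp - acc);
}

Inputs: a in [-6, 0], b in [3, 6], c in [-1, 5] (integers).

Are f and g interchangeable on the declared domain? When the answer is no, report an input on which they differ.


Comparing the listings, the differences include: same computation, different form.
As a probe, take a=0, b=5, c=-1: f runs tmp = 0; (((-2 * c) == abs(-4)) || (min(c, c) != (2 - a))) -> true; c = 5; acc = 0; [i=-2]; acc = 100; [i=-1]; acc = 100; return -100; g runs tmp = 0; (((-2 * c) == abs(-4)) || (min(c, c) != (2 - a))) -> true; c = 5; acc = 0; [i=-2]; acc = 100; [i=-1]; acc = 100; return -100; both end at -100.
Checked all 196 inputs in the declared domain: the outputs agree on every one.
verdict: equivalent


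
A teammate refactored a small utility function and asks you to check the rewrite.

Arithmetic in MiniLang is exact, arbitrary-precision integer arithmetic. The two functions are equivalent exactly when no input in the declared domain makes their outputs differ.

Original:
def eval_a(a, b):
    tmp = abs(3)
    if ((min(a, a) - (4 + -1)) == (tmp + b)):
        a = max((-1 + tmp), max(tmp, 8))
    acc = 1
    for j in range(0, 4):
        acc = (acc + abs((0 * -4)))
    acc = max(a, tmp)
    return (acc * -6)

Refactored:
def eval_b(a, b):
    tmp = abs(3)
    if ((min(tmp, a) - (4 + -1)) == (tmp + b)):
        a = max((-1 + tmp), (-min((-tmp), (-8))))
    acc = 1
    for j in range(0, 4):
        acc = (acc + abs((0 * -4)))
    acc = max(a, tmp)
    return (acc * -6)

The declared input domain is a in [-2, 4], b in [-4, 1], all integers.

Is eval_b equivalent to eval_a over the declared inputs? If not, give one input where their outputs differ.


There is a counterexample at a=4, b=-3: -24 on one side, -48 on the other.
eval_a: tmp=3, then ((min(a, a) - (4 + -1)) == (tmp + b)) is false, then acc=1, then (j=0), then acc=1, then (j=1), then acc=1, then (j=2), then acc=1, then (j=3), then acc=1, then acc=4, then returns -24
eval_b: tmp=3, then ((min(tmp, a) - (4 + -1)) == (tmp + b)) is true, then a=8, then acc=1, then (j=0), then acc=1, then (j=1), then acc=1, then (j=2), then acc=1, then (j=3), then acc=1, then acc=8, then returns -48
verdict: not equivalent; witness: a=4, b=-3


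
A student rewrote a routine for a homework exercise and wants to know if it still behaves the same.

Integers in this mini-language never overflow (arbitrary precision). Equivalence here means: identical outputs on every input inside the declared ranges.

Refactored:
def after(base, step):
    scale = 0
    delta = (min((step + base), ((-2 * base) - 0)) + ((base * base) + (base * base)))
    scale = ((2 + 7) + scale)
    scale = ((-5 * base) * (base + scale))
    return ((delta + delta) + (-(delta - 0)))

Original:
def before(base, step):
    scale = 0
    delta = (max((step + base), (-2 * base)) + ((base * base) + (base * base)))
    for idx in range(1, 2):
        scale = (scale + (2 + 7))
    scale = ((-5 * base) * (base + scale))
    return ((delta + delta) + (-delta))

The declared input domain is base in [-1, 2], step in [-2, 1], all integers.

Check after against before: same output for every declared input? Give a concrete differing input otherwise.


Run the pair on base=-1, step=-2.
before: scale becomes 0; next delta becomes 4; next at idx=1:; next scale becomes 9; next scale becomes 40; next final value 4
after: scale becomes 0; next delta becomes -1; next scale becomes 9; next scale becomes 40; next final value -1
4 != -1, so the rewrite changes behavior.
verdict: not equivalent; witness: base=-1, step=-2


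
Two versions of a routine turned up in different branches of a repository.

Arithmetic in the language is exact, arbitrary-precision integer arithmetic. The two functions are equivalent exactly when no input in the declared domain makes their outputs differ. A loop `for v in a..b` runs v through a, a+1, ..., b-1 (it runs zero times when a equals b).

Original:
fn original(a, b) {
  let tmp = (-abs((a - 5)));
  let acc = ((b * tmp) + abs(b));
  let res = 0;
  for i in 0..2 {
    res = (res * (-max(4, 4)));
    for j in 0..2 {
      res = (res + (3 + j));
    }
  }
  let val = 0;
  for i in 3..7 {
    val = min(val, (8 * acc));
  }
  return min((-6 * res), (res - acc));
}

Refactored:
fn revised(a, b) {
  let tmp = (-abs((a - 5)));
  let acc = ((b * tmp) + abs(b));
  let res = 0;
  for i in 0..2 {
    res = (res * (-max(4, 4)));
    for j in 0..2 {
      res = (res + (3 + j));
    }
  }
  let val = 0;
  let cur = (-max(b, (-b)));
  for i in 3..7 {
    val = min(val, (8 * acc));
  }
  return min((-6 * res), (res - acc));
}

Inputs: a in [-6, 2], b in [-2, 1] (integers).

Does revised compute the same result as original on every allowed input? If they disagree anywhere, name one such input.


The two are interchangeable: min/max/abs usage differs; also statement counts differ; also local variable names differ, and every declared input agrees.
One worked example (a=-2, b=1) — original: tmp = -7; acc = -6; res = 0; [i=0]; res = 0; [j=0]; res = 3; [j=1]; res = 7; [i=1]; res = -28; [j=0]; res = -25; [j=1]; res = -21; val = 0; [i=3]; val = -48; [i=4]; val = -48; [i=5]; val = -48; [i=6]; val = -48; return -15; revised: tmp = -7; acc = -6; res = 0; [i=0]; res = 0; [j=0]; res = 3; [j=1]; res = 7; [i=1]; res = -28; [j=0]; res = -25; [j=1]; res = -21; val = 0; cur = -1; [i=3]; val = -48; [i=4]; val = -48; [i=5]; val = -48; [i=6]; val = -48; return -15; agreement on -15.
Across all 36 domain points the two functions coincide.
verdict: equivalent


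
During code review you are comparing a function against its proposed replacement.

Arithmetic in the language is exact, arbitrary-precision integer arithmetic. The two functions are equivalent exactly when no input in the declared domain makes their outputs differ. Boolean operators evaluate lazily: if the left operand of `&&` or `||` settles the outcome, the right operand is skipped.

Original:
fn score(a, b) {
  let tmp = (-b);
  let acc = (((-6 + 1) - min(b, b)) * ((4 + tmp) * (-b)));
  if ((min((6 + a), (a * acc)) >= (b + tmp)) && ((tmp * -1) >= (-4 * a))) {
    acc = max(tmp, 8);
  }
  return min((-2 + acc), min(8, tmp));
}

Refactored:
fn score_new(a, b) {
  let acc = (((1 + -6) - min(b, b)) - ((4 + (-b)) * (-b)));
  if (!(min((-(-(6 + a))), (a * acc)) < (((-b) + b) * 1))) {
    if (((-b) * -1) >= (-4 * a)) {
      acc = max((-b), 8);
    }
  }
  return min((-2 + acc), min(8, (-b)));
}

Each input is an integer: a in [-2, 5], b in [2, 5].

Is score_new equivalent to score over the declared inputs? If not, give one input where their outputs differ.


These are not equivalent — on a=-2, b=2 the outputs split (-2 vs -5).
score: tmp = -2; acc = 28; ((min((6 + a), (a * acc)) >= (b + tmp)) && ((tmp * -1) >= (-4 * a))) -> false; return -2
score_new: acc = -3; (!(min((-(-(6 + a))), (a * acc)) < (((-b) + b) * 1))) -> true; (((-b) * -1) >= (-4 * a)) -> false; return -5
verdict: not equivalent; witness: a=-2, b=2


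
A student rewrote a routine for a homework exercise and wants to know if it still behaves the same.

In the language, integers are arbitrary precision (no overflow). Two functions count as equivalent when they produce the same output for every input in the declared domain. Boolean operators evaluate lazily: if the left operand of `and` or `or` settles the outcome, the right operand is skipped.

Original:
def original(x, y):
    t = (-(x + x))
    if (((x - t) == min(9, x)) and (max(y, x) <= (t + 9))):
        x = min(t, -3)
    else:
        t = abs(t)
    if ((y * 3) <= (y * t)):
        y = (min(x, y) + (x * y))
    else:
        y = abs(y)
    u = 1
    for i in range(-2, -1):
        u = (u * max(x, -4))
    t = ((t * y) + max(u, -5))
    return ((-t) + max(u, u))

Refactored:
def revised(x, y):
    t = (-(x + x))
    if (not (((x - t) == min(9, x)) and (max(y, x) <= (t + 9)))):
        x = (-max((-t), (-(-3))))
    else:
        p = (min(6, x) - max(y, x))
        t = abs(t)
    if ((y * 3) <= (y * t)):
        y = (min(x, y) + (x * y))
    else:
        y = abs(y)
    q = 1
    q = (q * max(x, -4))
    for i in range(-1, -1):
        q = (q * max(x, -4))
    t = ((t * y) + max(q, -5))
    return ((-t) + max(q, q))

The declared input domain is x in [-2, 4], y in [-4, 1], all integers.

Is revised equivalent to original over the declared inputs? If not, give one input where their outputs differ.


Not equivalent: x=-2, y=0 separates them (8 vs 12).
original: t := 4 | (((x - t) == min(9, x)) and (max(y, x) <= (t + 9))): false | t := 4 | ((y * 3) <= (y * t)): true | y := -2 | u := 1 | iter i=-2: | u := -2 | t := -10 | result 8
revised: t := 4 | (not (((x - t) == min(9, x)) and (max(y, x) <= (t + 9)))): true | x := -3 | ((y * 3) <= (y * t)): true | y := -3 | q := 1 | q := -3 | loop over i: empty range | t := -15 | result 12
verdict: not equivalent; witness: x=-2, y=0


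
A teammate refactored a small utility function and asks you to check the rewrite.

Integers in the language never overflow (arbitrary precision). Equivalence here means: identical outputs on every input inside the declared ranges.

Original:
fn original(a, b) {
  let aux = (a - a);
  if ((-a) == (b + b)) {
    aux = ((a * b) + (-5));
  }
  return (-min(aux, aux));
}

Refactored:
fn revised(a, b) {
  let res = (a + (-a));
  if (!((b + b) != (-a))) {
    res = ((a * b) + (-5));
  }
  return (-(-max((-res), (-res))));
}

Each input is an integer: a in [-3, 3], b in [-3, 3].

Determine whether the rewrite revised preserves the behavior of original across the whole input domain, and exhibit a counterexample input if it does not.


Reading the diff, among the changes: comparison usage differs; also min/max/abs usage differs; also boolean connective usage differs; also local variable names differ; also arithmetic usage differs.
One worked example (a=-3, b=3) — original: aux = 0; ((-a) == (b + b)) -> false; return 0; revised: res = 0; (!((b + b) != (-a))) -> false; return 0; agreement on 0.
Checked all 49 inputs in the declared domain: the outputs agree on every one.
verdict: equivalent


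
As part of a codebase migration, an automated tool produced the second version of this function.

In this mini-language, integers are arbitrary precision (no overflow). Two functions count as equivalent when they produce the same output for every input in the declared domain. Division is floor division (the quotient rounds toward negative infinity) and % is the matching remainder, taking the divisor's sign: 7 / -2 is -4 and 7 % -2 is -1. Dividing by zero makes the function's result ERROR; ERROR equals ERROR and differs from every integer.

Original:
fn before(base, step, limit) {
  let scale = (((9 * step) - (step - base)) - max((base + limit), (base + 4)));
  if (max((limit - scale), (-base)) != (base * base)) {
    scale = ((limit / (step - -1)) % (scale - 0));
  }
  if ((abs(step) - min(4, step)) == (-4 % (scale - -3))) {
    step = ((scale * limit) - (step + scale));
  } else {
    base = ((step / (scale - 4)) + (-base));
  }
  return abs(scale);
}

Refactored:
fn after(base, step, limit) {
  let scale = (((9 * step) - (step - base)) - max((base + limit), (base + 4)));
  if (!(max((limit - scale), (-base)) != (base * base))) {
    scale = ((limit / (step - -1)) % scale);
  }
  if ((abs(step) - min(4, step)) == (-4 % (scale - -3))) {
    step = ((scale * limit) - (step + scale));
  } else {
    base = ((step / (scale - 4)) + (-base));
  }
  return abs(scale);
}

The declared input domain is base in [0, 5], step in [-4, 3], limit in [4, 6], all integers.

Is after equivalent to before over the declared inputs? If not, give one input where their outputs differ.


Take base=0, step=-4, limit=4.
before: scale=-36, then (max((limit - scale), (-base)) != (base * base)) is true, then scale=-2, then ((abs(step) - min(4, step)) == (-4 % (scale - -3))) is false, then base=0, then returns 2
after: scale=-36, then (!(max((limit - scale), (-base)) != (base * base))) is false, then ((abs(step) - min(4, step)) == (-4 % (scale - -3))) is false, then base=0, then returns 36
2 and 36 differ, so these are not the same function on this domain.
verdict: not equivalent; witness: base=0, step=-4, limit=4


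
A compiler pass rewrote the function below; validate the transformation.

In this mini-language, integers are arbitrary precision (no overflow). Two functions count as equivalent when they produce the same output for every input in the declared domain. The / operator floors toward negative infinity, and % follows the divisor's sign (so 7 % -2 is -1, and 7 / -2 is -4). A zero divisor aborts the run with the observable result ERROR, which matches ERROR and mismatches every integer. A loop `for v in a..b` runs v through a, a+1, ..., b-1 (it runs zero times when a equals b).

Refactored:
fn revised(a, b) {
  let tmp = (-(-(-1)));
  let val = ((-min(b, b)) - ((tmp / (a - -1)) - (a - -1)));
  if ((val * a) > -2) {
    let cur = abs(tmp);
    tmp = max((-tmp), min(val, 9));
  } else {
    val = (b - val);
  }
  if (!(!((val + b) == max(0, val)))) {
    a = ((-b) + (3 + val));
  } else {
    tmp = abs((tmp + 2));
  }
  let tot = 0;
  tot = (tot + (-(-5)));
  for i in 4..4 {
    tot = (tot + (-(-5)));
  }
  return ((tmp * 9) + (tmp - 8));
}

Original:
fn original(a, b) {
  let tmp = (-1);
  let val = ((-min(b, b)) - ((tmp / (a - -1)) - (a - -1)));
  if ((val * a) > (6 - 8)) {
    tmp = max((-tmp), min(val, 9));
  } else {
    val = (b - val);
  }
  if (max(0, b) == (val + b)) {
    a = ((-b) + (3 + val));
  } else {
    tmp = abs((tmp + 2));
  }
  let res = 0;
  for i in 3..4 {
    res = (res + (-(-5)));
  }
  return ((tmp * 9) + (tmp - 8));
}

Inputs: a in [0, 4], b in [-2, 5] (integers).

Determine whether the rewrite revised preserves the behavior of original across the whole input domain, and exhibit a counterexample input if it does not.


Consider the input a=0, b=0.
original: tmp = -1; val = 2; ((val * a) > (6 - 8)) -> true; tmp = 2; (max(0, b) == (val + b)) -> false; tmp = 4; res = 0; [i=3]; res = 5; return 32
revised: tmp = -1; val = 2; ((val * a) > -2) -> true; cur = 1; tmp = 2; (!(!((val + b) == max(0, val)))) -> true; a = 5; tot = 0; tot = 5; the i loop: no iterations; return 12
32 != 12, so the rewrite changes behavior.
verdict: not equivalent; witness: a=0, b=0


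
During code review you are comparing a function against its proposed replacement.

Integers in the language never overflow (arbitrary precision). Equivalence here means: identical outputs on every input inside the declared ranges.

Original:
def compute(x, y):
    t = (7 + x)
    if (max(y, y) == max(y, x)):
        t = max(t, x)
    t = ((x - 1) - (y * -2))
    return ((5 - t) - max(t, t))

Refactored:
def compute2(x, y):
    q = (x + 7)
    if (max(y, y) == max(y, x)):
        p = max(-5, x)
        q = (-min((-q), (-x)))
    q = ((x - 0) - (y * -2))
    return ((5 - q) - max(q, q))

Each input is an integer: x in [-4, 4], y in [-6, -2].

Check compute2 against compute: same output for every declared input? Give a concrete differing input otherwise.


Try x=-4, y=-6.
compute: t becomes 3; next (max(y, y) == max(y, x)) evaluates to false; next t becomes -17; next final value 39
compute2: q becomes 3; next (max(y, y) == max(y, x)) evaluates to false; next q becomes -16; next final value 37
39 against 37: the behavior changed.
verdict: not equivalent; witness: x=-4, y=-6


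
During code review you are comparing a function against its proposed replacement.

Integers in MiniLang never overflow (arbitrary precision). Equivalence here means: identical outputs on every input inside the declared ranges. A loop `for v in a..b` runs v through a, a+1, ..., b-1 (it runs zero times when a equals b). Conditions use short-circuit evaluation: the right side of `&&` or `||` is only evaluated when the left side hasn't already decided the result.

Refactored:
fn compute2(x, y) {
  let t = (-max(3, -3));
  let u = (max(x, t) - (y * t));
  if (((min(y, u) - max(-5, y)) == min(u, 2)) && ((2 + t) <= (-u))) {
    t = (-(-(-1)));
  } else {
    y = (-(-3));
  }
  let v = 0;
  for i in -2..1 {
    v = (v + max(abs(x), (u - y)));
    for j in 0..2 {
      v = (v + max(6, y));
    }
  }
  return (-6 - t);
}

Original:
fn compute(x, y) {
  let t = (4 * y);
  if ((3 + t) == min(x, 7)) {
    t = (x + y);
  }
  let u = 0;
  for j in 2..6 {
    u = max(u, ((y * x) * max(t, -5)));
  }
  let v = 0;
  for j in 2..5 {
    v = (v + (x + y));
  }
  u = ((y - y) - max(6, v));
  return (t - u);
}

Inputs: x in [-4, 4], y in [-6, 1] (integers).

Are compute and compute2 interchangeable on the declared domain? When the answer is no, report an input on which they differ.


Input x=-4, y=-6: -18 from compute versus -3 from compute2.
verdict: not equivalent; witness: x=-4, y=-6


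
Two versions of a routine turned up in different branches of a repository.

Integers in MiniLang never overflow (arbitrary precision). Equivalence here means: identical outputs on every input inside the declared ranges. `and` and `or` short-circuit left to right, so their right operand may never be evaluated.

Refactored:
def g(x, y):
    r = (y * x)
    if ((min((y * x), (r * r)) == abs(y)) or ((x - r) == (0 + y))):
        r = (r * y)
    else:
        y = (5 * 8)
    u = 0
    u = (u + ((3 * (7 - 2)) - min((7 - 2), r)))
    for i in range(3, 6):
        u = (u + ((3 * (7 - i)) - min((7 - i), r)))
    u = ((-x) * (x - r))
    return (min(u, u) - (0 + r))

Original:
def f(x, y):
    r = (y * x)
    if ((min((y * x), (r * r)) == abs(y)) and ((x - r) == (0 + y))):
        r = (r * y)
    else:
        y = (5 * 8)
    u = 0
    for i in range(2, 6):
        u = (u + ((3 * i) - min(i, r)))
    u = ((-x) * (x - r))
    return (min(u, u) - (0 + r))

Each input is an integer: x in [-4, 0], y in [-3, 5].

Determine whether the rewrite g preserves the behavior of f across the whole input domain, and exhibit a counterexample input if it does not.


There is a counterexample at x=-2, y=2: 8 on one side, 20 on the other.
f: r := -4 | ((min((y * x), (r * r)) == abs(y)) and ((x - r) == (0 + y))): false | y := 40 | u := 0 | iter i=2: | u := 10 | iter i=3: | u := 23 | iter i=4: | u := 39 | iter i=5: | u := 58 | u := 4 | result 8
g: r := -4 | ((min((y * x), (r * r)) == abs(y)) or ((x - r) == (0 + y))): true | r := -8 | u := 0 | u := 23 | iter i=3: | u := 43 | iter i=4: | u := 60 | iter i=5: | u := 74 | u := 12 | result 20
verdict: not equivalent; witness: x=-2, y=2


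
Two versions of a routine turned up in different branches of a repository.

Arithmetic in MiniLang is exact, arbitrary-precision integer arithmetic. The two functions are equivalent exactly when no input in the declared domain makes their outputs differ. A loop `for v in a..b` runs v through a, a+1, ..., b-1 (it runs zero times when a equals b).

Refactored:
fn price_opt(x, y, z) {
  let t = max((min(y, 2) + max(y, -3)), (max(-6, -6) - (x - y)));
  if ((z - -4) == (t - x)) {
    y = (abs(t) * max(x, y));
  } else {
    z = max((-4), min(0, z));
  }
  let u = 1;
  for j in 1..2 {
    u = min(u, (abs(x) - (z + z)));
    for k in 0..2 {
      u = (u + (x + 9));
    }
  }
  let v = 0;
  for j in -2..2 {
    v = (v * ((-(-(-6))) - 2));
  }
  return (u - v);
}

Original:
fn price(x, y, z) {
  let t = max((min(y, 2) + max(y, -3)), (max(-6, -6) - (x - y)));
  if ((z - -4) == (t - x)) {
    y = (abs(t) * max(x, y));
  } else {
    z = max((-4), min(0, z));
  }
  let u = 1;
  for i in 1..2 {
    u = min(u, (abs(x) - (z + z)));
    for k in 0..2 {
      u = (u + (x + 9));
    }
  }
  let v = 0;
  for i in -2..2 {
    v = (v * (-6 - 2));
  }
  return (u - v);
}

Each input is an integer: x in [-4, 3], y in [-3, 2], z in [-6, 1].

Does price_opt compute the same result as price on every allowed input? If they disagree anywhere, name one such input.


Equivalent — the differences include local variable names differ, yet no declared input distinguishes the two.
One worked example (x=2, y=1, z=-6) — price: t becomes 2; next ((z - -4) == (t - x)) evaluates to false; next z becomes -4; next u becomes 1; next at i=1:; next u becomes 1; next at k=0:; next u becomes 12; next at k=1:; next u becomes 23; next v becomes 0; next at i=-2:; next v becomes 0; next at i=-1:; next v becomes 0; next at i=0:; next v becomes 0; next at i=1:; next v becomes 0; next final value 23; price_opt: t becomes 2; next ((z - -4) == (t - x)) evaluates to false; next z becomes -4; next u becomes 1; next at j=1:; next u becomes 1; next at k=0:; next u becomes 12; next at k=1:; next u becomes 23; next v becomes 0; next at j=-2:; next v becomes 0; next at j=-1:; next v becomes 0; next at j=0:; next v becomes 0; next at j=1:; next v becomes 0; next final value 23; agreement on 23.
An exhaustive pass over the 384 declared inputs shows identical outputs.
verdict: equivalent


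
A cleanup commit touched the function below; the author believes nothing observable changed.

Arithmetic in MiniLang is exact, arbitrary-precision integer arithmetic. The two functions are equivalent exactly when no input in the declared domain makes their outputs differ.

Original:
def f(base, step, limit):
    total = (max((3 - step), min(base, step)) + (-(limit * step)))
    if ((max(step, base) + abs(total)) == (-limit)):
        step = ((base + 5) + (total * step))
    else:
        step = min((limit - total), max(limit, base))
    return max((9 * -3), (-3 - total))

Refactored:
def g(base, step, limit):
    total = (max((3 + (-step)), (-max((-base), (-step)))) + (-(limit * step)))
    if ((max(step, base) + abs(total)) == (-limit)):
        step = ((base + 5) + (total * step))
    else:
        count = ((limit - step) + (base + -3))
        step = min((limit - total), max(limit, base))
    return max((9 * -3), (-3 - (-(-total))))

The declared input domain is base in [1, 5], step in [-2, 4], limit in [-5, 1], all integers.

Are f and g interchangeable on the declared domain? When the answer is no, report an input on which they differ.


Reading the diff, among the changes: arithmetic usage differs; constant usage differs; min/max/abs usage differs; statement counts differ; local variable names differ.
One worked example (base=2, step=1, limit=-5) — f: total := 7 | ((max(step, base) + abs(total)) == (-limit)): false | step := -12 | result -10; g: total := 7 | ((max(step, base) + abs(total)) == (-limit)): false | count := -7 | step := -12 | result -10; agreement on -10.
Checked all 245 inputs in the declared domain: the outputs agree on every one.
verdict: equivalent


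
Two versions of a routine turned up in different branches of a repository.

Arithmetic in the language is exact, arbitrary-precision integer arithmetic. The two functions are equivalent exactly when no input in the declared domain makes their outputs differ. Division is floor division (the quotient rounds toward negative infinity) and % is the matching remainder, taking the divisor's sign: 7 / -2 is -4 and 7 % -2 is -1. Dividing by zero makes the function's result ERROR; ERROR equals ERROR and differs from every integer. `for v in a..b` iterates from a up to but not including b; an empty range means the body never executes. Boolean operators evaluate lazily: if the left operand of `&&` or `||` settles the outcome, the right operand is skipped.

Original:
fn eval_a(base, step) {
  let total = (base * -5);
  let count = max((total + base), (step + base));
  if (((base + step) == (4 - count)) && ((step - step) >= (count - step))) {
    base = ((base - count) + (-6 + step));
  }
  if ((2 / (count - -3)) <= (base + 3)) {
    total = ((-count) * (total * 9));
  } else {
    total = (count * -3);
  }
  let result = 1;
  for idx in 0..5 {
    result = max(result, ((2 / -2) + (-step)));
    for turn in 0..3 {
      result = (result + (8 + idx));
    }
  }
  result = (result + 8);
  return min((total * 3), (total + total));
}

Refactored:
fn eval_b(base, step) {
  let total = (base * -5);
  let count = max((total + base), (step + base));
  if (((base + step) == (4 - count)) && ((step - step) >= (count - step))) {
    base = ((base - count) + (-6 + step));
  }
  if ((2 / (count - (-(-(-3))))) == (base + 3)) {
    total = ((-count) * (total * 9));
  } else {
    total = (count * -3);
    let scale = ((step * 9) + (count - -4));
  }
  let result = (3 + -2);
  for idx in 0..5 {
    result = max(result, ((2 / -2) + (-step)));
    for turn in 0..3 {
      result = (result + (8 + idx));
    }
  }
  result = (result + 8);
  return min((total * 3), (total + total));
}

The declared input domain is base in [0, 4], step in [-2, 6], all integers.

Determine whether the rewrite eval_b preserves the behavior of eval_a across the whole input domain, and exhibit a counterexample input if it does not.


The rewrite breaks on base=0, step=1, where the results are 0 and -9.
eval_a: total := 0 | count := 1 | (((base + step) == (4 - count)) && ((step - step) >= (count - step))): false | ((2 / (count - -3)) <= (base + 3)): true | total := 0 | result := 1 | iter idx=0: | result := 1 | iter turn=0: | result := 9 | iter turn=1: | result := 17 | iter turn=2: | result := 25 | iter idx=1: | result := 25 | iter turn=0: | result := 34 | iter turn=1: | result := 43 | iter turn=2: | result := 52 | iter idx=2: | result := 52 | iter turn=0: | result := 62 | iter turn=1: | result := 72 | iter turn=2: | result := 82 | iter idx=3: | result := 82 | iter turn=0: | result := 93 | iter turn=1: | result := 104 | iter turn=2: | result := 115 | iter idx=4: | result := 115 | iter turn=0: | result := 127 | iter turn=1: | result := 139 | iter turn=2: | result := 151 | result := 159 | result 0
eval_b: total := 0 | count := 1 | (((base + step) == (4 - count)) && ((step - step) >= (count - step))): false | ((2 / (count - (-(-(-3))))) == (base + 3)): false | total := -3 | scale := 14 | result := 1 | iter idx=0: | result := 1 | iter turn=0: | result := 9 | iter turn=1: | result := 17 | iter turn=2: | result := 25 | iter idx=1: | result := 25 | iter turn=0: | result := 34 | iter turn=1: | result := 43 | iter turn=2: | result := 52 | iter idx=2: | result := 52 | iter turn=0: | result := 62 | iter turn=1: | result := 72 | iter turn=2: | result := 82 | iter idx=3: | result := 82 | iter turn=0: | result := 93 | iter turn=1: | result := 104 | iter turn=2: | result := 115 | iter idx=4: | result := 115 | iter turn=0: | result := 127 | iter turn=1: | result := 139 | iter turn=2: | result := 151 | result := 159 | result -9
verdict: not equivalent; witness: base=0, step=1


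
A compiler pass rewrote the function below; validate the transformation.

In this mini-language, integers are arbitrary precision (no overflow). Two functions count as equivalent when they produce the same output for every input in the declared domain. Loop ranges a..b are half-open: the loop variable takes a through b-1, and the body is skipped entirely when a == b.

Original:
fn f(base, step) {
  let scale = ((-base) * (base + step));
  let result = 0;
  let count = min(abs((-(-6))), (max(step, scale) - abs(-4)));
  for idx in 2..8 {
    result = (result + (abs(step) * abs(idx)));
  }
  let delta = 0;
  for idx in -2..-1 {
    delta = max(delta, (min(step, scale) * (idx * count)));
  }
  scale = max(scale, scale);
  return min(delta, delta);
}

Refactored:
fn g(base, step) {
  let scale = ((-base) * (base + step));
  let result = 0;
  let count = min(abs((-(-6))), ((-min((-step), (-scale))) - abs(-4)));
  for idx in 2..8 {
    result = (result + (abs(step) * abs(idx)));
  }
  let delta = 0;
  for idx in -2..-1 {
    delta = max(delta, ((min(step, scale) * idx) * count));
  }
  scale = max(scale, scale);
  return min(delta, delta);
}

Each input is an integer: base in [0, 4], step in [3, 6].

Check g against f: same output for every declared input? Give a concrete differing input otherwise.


Although min/max/abs usage differs, 20/20 inputs agree.
verdict: equivalent


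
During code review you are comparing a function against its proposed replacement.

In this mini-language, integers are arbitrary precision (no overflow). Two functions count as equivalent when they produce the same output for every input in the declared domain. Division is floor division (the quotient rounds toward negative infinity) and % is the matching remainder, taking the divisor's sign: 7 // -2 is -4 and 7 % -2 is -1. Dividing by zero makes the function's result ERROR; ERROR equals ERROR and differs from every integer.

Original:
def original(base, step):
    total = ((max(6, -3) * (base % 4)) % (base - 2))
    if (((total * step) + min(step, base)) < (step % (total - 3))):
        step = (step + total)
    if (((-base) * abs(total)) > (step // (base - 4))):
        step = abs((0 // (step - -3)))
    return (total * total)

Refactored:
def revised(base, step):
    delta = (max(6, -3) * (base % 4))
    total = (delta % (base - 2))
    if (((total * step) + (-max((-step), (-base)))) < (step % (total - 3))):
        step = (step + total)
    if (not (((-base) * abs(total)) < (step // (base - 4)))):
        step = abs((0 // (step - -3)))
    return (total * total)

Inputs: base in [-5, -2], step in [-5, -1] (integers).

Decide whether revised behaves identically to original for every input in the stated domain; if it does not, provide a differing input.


At base=-4, step=-3: original gives 0, revised gives ERROR.
verdict: not equivalent; witness: base=-4, step=-3


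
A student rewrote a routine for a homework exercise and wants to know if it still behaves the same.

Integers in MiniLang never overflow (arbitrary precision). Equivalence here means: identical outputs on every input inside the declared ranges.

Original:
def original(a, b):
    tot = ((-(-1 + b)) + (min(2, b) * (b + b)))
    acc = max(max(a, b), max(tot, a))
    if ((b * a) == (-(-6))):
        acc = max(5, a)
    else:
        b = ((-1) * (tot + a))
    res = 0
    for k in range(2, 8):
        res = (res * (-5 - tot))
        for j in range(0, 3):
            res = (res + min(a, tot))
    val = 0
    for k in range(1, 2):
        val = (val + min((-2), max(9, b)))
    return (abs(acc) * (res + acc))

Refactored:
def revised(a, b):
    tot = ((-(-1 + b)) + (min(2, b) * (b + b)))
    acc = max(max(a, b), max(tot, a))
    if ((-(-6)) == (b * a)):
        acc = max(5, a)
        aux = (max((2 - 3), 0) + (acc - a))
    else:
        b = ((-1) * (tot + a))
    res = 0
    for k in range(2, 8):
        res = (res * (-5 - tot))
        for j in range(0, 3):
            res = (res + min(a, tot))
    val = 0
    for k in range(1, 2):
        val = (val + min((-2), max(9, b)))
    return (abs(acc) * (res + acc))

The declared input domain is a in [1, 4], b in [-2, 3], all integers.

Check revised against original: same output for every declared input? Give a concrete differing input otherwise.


Comparing the listings, the differences include: statement counts differ, and local variable names differ, and constant usage differs, and min/max/abs usage differs, and arithmetic usage differs.
One worked example (a=1, b=0) — original: tot = 1; acc = 1; ((b * a) == (-(-6))) -> false; b = -2; res = 0; [k=2]; res = 0; [j=0]; res = 1; [j=1]; res = 2; [j=2]; res = 3; [k=3]; res = -18; [j=0]; res = -17; [j=1]; res = -16; [j=2]; res = -15; [k=4]; res = 90; [j=0]; res = 91; [j=1]; res = 92; [j=2]; res = 93; [k=5]; res = -558; [j=0]; res = -557; [j=1]; res = -556; [j=2]; res = -555; [k=6]; res = 3330; [j=0]; res = 3331; [j=1]; res = 3332; [j=2]; res = 3333; [k=7]; res = -19998; [j=0]; res = -19997; [j=1]; res = -19996; [j=2]; res = -19995; val = 0; [k=1]; val = -2; return -19994; revised: tot = 1; acc = 1; ((-(-6)) == (b * a)) -> false; b = -2; res = 0; [k=2]; res = 0; [j=0]; res = 1; [j=1]; res = 2; [j=2]; res = 3; [k=3]; res = -18; [j=0]; res = -17; [j=1]; res = -16; [j=2]; res = -15; [k=4]; res = 90; [j=0]; res = 91; [j=1]; res = 92; [j=2]; res = 93; [k=5]; res = -558; [j=0]; res = -557; [j=1]; res = -556; [j=2]; res = -555; [k=6]; res = 3330; [j=0]; res = 3331; [j=1]; res = 3332; [j=2]; res = 3333; [k=7]; res = -19998; [j=0]; res = -19997; [j=1]; res = -19996; [j=2]; res = -19995; val = 0; [k=1]; val = -2; return -19994; agreement on -19994.
Every one of the 24 inputs gives matching results.
verdict: equivalent


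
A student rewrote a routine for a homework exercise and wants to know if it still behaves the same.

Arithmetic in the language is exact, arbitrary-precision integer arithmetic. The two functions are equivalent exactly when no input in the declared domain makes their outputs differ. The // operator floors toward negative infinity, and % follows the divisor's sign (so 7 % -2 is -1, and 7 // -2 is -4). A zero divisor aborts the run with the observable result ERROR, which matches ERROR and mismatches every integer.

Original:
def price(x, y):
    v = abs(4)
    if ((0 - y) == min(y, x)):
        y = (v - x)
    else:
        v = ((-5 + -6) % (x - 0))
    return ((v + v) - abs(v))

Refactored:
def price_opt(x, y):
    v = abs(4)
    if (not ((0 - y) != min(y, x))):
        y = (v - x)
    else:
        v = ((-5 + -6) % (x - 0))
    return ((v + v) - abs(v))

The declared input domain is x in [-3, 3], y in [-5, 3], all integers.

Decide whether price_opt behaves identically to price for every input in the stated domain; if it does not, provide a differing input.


The two are interchangeable: boolean connective usage differs; comparison usage differs, and every declared input agrees.
One worked example (x=3, y=-5) — price: v becomes 4; next ((0 - y) == min(y, x)) evaluates to false; next v becomes 1; next final value 1; price_opt: v becomes 4; next (not ((0 - y) != min(y, x))) evaluates to false; next v becomes 1; next final value 1; agreement on 1.
An exhaustive pass over the 63 declared inputs shows identical outputs.
verdict: equivalent
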